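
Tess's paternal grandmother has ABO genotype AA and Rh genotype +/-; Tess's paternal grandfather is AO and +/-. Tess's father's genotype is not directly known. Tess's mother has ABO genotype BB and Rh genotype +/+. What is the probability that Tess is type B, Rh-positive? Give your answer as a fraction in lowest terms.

Tess's father's ABO genotype from AA × AO: 1/2 AA, 1/2 AO.
Crossing each possibility with the mother BB and summing P(type B): 1/2·0 + 1/2·1/2 = 1/4.
Similarly for Rh via the father's Rh distribution: P(Rh+) = 1.
Independent loci: 1/4 × 1 = 1/4.

1/4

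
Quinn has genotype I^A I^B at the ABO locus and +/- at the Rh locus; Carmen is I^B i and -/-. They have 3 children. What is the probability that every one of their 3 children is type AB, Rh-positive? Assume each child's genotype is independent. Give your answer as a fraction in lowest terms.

ABO cross I^A I^B × I^B i → 1/4 A, 1/2 B, 1/4 AB.
Rh cross +/- × -/- → 1/2 Rh+, 1/2 Rh-; so P(type AB, Rh-positive) = 1/4 × 1/2 = 1/8 per child.
All 3 independent: (1/8)^3 = 1/512.

1/512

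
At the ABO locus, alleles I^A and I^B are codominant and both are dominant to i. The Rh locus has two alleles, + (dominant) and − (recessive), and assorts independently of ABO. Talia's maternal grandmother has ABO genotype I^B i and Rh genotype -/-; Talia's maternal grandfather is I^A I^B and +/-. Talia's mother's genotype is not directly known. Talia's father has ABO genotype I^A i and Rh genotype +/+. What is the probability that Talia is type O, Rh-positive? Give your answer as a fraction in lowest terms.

1/8

Talia's mother's ABO genotype from I^B i × I^A I^B: 1/4 I^A I^B, 1/4 I^A i, 1/4 I^B I^B, 1/4 I^B i.
Crossing each possibility with the father I^A i and summing P(type O): 1/4·0 + 1/4·1/4 + 1/4·0 + 1/4·1/4 = 1/8.
Similarly for Rh via the mother's Rh distribution: P(Rh+) = 1.
Independent loci: 1/8 × 1 = 1/8.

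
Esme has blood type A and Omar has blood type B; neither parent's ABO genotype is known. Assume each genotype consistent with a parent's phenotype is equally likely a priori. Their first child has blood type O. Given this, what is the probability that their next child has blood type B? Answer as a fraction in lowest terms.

Possible genotypes: Esme ∈ {I^A I^A, I^A i}; Omar ∈ {I^B I^B, I^B i}.
Weight each parental genotype pair by prior × P(type-O child):
  I^A i × I^B i: posterior weight 1; P(next child type B) = 1/4.
Weighted sum = 1/4.

1/4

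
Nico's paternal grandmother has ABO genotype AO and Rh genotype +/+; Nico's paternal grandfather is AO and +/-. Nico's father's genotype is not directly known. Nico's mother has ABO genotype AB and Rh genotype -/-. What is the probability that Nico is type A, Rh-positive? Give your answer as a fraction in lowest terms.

3/8

Nico's father's ABO genotype from AO × AO: 1/4 AA, 1/2 AO, 1/4 OO.
Crossing each possibility with the mother AB and summing P(type A): 1/4·1/2 + 1/2·1/2 + 1/4·1/2 = 1/2.
Similarly for Rh via the father's Rh distribution: P(Rh+) = 3/4.
Independent loci: 1/2 × 3/4 = 3/8.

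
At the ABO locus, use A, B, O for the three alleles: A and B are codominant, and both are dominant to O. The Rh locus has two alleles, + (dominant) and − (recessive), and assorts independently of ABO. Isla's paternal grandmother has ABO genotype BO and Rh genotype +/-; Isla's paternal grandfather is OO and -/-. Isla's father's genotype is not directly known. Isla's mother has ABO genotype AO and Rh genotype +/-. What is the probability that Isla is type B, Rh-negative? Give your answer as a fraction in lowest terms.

Isla's father's ABO genotype from BO × OO: 1/2 BO, 1/2 OO.
Crossing each possibility with the mother AO and summing P(type B): 1/2·1/4 + 1/2·0 = 1/8.
Similarly for Rh via the father's Rh distribution: P(Rh-) = 3/8.
Independent loci: 1/8 × 3/8 = 3/64.

3/64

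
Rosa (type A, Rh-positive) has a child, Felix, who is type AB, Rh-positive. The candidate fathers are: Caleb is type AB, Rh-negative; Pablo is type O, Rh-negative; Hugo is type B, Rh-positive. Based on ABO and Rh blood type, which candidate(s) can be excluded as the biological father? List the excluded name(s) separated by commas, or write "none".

A candidate is excluded only if no genotype consistent with his phenotype could produce a type AB, Rh-positive child with a type A, Rh-positive mother.
Pablo (type O, Rh-): no genotype consistent with that phenotype can produce a type-AB Rh+ child with a type-A mother.

Pablo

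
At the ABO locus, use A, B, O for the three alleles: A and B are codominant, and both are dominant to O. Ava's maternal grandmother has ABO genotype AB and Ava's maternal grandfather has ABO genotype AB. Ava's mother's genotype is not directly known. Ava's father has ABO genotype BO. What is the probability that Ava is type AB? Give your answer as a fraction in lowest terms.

1/4

Ava's mother's ABO genotype from AB × AB: 1/4 AA, 1/2 AB, 1/4 BB.
Crossing each possibility with the father BO and summing P(type AB): 1/4·1/2 + 1/2·1/4 + 1/4·0 = 1/4.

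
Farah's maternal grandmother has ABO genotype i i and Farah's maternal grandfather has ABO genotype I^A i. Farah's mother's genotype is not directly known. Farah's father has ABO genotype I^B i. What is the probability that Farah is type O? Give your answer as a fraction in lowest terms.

Farah's mother's ABO genotype from i i × I^A i: 1/2 I^A i, 1/2 i i.
Crossing each possibility with the father I^B i and summing P(type O): 1/2·1/4 + 1/2·1/2 = 3/8.

3/8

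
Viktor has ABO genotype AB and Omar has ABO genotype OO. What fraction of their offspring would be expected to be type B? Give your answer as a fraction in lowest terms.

ABO cross AB × OO → offspring phenotypes: 1/2 A, 1/2 B.
So P(type B) = 1/2.

1/2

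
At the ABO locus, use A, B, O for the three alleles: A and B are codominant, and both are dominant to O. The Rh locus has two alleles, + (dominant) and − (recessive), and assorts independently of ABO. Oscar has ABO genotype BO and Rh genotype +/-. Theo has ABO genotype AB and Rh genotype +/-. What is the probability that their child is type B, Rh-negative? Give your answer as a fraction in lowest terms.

1/8

ABO cross BO × AB → offspring phenotypes: 1/4 A, 1/2 B, 1/4 AB.
Rh cross +/- × +/- → 3/4 Rh+, 1/4 Rh-.
Independent loci: P(type B, Rh-negative) = 1/2 × 1/4 = 1/8.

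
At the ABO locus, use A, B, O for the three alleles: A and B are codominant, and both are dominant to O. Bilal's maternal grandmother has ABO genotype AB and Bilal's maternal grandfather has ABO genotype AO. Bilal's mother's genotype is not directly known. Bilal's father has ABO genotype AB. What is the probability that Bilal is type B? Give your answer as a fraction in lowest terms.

Bilal's mother's ABO genotype from AB × AO: 1/4 AA, 1/4 AB, 1/4 AO, 1/4 BO.
Crossing each possibility with the father AB and summing P(type B): 1/4·0 + 1/4·1/4 + 1/4·1/4 + 1/4·1/2 = 1/4.

1/4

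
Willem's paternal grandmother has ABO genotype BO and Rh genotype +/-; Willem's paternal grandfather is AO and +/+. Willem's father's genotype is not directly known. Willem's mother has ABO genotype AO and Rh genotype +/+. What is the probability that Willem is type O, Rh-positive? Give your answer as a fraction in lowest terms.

1/4

Willem's father's ABO genotype from BO × AO: 1/4 AB, 1/4 AO, 1/4 BO, 1/4 OO.
Crossing each possibility with the mother AO and summing P(type O): 1/4·0 + 1/4·1/4 + 1/4·1/4 + 1/4·1/2 = 1/4.
Similarly for Rh via the father's Rh distribution: P(Rh+) = 1.
Independent loci: 1/4 × 1 = 1/4.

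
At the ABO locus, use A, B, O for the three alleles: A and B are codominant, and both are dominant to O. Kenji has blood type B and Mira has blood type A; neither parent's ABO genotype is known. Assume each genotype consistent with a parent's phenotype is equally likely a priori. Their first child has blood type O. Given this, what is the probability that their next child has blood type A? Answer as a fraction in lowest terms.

1/4

Possible genotypes: Kenji ∈ {BB, BO}; Mira ∈ {AA, AO}.
Weight each parental genotype pair by prior × P(type-O child):
  BO × AO: posterior weight 1; P(next child type A) = 1/4.
Weighted sum = 1/4.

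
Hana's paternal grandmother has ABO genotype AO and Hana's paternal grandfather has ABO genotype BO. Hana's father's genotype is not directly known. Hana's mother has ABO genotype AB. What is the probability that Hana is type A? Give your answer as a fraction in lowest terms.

3/8

Hana's father's ABO genotype from AO × BO: 1/4 AB, 1/4 AO, 1/4 BO, 1/4 OO.
Crossing each possibility with the mother AB and summing P(type A): 1/4·1/4 + 1/4·1/2 + 1/4·1/4 + 1/4·1/2 = 3/8.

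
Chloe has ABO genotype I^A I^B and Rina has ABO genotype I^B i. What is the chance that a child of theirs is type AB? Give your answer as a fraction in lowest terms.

1/4

ABO cross I^A I^B × I^B i → offspring phenotypes: 1/4 A, 1/2 B, 1/4 AB.
So P(type AB) = 1/4.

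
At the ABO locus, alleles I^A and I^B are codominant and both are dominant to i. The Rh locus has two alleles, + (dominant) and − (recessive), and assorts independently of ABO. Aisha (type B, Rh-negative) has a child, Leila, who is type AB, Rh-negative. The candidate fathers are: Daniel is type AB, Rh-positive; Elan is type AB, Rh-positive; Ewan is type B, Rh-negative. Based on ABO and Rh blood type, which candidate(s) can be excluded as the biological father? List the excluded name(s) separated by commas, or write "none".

A candidate is excluded only if no genotype consistent with his phenotype could produce a type AB, Rh-negative child with a type B, Rh-negative mother.
Ewan (type B, Rh-): no genotype consistent with that phenotype can produce a type-AB Rh- child with a type-B mother.

Ewan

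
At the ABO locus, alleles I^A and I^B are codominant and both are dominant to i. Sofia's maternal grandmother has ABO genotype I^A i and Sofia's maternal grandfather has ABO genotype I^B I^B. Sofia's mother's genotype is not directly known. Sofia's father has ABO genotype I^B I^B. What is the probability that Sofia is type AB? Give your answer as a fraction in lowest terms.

Sofia's mother's ABO genotype from I^A i × I^B I^B: 1/2 I^A I^B, 1/2 I^B i.
Crossing each possibility with the father I^B I^B and summing P(type AB): 1/2·1/2 + 1/2·0 = 1/4.

1/4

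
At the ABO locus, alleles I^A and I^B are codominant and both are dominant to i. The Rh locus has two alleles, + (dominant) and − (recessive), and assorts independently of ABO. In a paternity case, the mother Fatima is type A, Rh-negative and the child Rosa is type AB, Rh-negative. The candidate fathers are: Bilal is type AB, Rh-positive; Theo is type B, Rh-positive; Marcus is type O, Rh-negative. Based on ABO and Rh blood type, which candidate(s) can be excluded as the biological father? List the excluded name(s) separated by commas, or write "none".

Marcus

A candidate is excluded only if no genotype consistent with his phenotype could produce a type AB, Rh-negative child with a type A, Rh-negative mother.
Marcus (type O, Rh-): no genotype consistent with that phenotype can produce a type-AB Rh- child with a type-A mother.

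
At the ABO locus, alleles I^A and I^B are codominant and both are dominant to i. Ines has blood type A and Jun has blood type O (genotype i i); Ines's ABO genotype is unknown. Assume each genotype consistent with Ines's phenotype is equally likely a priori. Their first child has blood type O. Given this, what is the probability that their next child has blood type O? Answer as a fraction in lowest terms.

1/2

Possible genotypes: Ines ∈ {I^A I^A, I^A i}; Jun ∈ {i i}.
Weight each parental genotype pair by prior × P(type-O child):
  I^A i × i i: posterior weight 1; P(next child type O) = 1/2.
Weighted sum = 1/2.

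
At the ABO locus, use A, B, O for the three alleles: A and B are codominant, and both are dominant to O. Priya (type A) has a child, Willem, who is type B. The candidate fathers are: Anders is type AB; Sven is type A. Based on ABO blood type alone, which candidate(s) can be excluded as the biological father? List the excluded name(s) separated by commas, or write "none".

Sven

A candidate is excluded only if no genotype consistent with his phenotype could produce a type B child with a type A mother.
Sven (type A): no genotype consistent with that phenotype can produce a type-B child with a type-A mother.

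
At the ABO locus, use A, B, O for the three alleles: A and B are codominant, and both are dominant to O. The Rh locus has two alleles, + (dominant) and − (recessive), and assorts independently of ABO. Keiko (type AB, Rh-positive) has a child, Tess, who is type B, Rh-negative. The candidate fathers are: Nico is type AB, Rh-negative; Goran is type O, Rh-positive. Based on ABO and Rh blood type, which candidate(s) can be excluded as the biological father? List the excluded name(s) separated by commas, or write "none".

A candidate is excluded only if no genotype consistent with his phenotype could produce a type B, Rh-negative child with a type AB, Rh-positive mother.
Every candidate has at least one consistent genotype combination, so none can be excluded.

none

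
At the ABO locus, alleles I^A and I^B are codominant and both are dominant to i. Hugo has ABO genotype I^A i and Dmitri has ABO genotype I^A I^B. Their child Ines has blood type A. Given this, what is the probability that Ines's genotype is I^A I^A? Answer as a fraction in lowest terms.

1/2

Cross I^A i × I^A I^B → 1/4 I^A I^A, 1/4 I^A I^B, 1/4 I^A i, 1/4 I^B i.
Type-A genotypes among offspring: I^A I^A (1/4), I^A i (1/4); total 1/2.
P(I^A I^A | type A) = (1/4) / (1/2) = 1/2.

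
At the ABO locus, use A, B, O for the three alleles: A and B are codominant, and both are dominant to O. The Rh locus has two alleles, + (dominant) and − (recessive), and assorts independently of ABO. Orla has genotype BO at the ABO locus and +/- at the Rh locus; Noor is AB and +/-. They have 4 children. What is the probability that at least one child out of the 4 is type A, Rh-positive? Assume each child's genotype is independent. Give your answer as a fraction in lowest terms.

ABO cross BO × AB → 1/4 A, 1/2 B, 1/4 AB.
Rh cross +/- × +/- → 3/4 Rh+, 1/4 Rh-; so P(type A, Rh-positive) = 1/4 × 3/4 = 3/16 per child.
P(none) = (13/16)^4 = 28561/65536; P(at least one) = 1 − 28561/65536 = 36975/65536.

36975/65536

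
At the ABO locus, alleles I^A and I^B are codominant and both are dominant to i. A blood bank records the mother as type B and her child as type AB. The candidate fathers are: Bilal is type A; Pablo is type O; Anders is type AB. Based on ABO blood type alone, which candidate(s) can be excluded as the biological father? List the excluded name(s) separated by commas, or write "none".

A candidate is excluded only if no genotype consistent with his phenotype could produce a type AB child with a type B mother.
Pablo (type O): no genotype consistent with that phenotype can produce a type-AB child with a type-B mother.

Pablo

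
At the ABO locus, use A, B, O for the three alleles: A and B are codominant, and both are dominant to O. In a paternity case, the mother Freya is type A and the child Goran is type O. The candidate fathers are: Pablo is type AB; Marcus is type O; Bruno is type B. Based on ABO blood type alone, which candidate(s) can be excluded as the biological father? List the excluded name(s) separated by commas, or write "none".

A candidate is excluded only if no genotype consistent with his phenotype could produce a type O child with a type A mother.
Pablo (type AB): no genotype consistent with that phenotype can produce a type-O child with a type-A mother.

Pablo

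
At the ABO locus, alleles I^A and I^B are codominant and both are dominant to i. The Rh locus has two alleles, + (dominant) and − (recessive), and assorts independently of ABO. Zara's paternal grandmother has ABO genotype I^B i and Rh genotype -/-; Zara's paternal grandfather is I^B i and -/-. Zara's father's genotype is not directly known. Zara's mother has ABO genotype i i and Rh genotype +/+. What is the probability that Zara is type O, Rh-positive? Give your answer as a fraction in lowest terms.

Zara's father's ABO genotype from I^B i × I^B i: 1/4 I^B I^B, 1/2 I^B i, 1/4 i i.
Crossing each possibility with the mother i i and summing P(type O): 1/4·0 + 1/2·1/2 + 1/4·1 = 1/2.
Similarly for Rh via the father's Rh distribution: P(Rh+) = 1.
Independent loci: 1/2 × 1 = 1/2.

1/2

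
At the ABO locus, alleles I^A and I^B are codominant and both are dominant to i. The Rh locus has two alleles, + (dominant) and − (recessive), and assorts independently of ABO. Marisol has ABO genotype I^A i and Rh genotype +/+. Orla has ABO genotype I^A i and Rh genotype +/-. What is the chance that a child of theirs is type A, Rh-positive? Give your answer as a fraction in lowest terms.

ABO cross I^A i × I^A i → offspring phenotypes: 1/4 O, 3/4 A.
Rh cross +/+ × +/- → 1 Rh+.
Independent loci: P(type A, Rh-positive) = 3/4 × 1 = 3/4.

3/4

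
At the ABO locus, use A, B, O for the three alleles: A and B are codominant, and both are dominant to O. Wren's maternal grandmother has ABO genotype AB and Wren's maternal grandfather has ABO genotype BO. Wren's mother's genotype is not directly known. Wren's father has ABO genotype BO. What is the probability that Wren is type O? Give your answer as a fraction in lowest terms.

1/8

Wren's mother's ABO genotype from AB × BO: 1/4 AB, 1/4 AO, 1/4 BB, 1/4 BO.
Crossing each possibility with the father BO and summing P(type O): 1/4·0 + 1/4·1/4 + 1/4·0 + 1/4·1/4 = 1/8.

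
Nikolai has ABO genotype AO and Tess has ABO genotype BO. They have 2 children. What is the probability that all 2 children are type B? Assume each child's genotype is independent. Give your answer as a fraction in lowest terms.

ABO cross AO × BO → 1/4 O, 1/4 A, 1/4 B, 1/4 AB.
So P(type B) = 1/4 per child.
All 2 independent: (1/4)^2 = 1/16.

1/16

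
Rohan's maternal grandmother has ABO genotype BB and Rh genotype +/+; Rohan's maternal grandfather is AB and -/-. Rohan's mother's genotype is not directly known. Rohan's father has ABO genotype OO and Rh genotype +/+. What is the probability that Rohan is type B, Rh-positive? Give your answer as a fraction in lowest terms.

Rohan's mother's ABO genotype from BB × AB: 1/2 AB, 1/2 BB.
Crossing each possibility with the father OO and summing P(type B): 1/2·1/2 + 1/2·1 = 3/4.
Similarly for Rh via the mother's Rh distribution: P(Rh+) = 1.
Independent loci: 3/4 × 1 = 3/4.

3/4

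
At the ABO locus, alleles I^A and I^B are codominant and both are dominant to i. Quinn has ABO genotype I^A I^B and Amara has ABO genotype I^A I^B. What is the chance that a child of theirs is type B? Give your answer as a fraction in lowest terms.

1/4

ABO cross I^A I^B × I^A I^B → offspring phenotypes: 1/4 A, 1/4 B, 1/2 AB.
So P(type B) = 1/4.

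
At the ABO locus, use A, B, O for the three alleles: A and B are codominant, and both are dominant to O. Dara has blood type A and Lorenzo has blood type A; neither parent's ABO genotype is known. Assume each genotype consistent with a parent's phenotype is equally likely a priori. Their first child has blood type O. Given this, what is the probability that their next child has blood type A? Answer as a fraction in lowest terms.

Possible genotypes: Dara ∈ {AA, AO}; Lorenzo ∈ {AA, AO}.
Weight each parental genotype pair by prior × P(type-O child):
  AO × AO: posterior weight 1; P(next child type A) = 3/4.
Weighted sum = 3/4.

3/4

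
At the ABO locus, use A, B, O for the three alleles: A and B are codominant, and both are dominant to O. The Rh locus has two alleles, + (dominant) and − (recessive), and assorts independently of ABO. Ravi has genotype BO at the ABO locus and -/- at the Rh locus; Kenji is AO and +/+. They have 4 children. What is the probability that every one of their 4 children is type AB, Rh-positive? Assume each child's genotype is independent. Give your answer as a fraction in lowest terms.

1/256

ABO cross BO × AO → 1/4 O, 1/4 A, 1/4 B, 1/4 AB.
Rh cross -/- × +/+ → 1 Rh+; so P(type AB, Rh-positive) = 1/4 × 1 = 1/4 per child.
All 4 independent: (1/4)^4 = 1/256.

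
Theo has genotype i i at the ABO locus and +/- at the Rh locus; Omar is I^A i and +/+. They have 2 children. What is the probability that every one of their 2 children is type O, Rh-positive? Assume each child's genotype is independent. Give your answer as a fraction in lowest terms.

1/4

ABO cross i i × I^A i → 1/2 O, 1/2 A.
Rh cross +/- × +/+ → 1 Rh+; so P(type O, Rh-positive) = 1/2 × 1 = 1/2 per child.
All 2 independent: (1/2)^2 = 1/4.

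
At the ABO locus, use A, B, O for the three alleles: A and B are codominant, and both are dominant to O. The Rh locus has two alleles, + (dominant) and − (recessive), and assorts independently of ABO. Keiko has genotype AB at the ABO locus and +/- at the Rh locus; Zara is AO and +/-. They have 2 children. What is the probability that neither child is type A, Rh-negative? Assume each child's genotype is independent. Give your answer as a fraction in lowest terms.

49/64

ABO cross AB × AO → 1/2 A, 1/4 B, 1/4 AB.
Rh cross +/- × +/- → 3/4 Rh+, 1/4 Rh-; so P(type A, Rh-negative) = 1/2 × 1/4 = 1/8 per child.
P(not type A, Rh-negative) = 7/8 for one child; (7/8)^2 = 49/64.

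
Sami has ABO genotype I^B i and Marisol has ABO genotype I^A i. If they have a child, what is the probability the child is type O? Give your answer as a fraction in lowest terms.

1/4

ABO cross I^B i × I^A i → offspring phenotypes: 1/4 O, 1/4 A, 1/4 B, 1/4 AB.
So P(type O) = 1/4.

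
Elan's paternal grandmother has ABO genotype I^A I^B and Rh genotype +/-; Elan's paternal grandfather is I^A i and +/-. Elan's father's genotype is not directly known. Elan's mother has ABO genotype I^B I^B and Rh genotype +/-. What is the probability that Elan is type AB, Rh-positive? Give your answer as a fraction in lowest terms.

3/8

Elan's father's ABO genotype from I^A I^B × I^A i: 1/4 I^A I^A, 1/4 I^A I^B, 1/4 I^A i, 1/4 I^B i.
Crossing each possibility with the mother I^B I^B and summing P(type AB): 1/4·1 + 1/4·1/2 + 1/4·1/2 + 1/4·0 = 1/2.
Similarly for Rh via the father's Rh distribution: P(Rh+) = 3/4.
Independent loci: 1/2 × 3/4 = 3/8.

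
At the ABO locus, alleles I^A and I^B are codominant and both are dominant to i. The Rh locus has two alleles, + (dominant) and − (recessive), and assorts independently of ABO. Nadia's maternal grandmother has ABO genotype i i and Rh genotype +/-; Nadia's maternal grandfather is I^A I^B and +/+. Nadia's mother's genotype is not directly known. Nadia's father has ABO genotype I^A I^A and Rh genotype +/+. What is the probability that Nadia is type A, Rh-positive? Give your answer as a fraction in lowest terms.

Nadia's mother's ABO genotype from i i × I^A I^B: 1/2 I^A i, 1/2 I^B i.
Crossing each possibility with the father I^A I^A and summing P(type A): 1/2·1 + 1/2·1/2 = 3/4.
Similarly for Rh via the mother's Rh distribution: P(Rh+) = 1.
Independent loci: 3/4 × 1 = 3/4.

3/4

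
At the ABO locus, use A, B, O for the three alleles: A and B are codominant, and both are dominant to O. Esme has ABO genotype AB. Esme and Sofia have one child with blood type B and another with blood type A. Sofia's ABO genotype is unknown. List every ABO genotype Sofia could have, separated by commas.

AB, AO, BO, OO

For each candidate genotype of Sofia, check whether crossing it with AB can produce every observed child phenotype.
  AA → possible child types {A, AB} ✗
  AB → possible child types {A, B, AB} ✓
  AO → possible child types {A, B, AB} ✓
  BB → possible child types {B, AB} ✗
  BO → possible child types {A, B, AB} ✓
  OO → possible child types {A, B} ✓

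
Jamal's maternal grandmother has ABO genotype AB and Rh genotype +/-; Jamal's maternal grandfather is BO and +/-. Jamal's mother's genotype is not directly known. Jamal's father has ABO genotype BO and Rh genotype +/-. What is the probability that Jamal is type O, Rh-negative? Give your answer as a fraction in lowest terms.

Jamal's mother's ABO genotype from AB × BO: 1/4 AB, 1/4 AO, 1/4 BB, 1/4 BO.
Crossing each possibility with the father BO and summing P(type O): 1/4·0 + 1/4·1/4 + 1/4·0 + 1/4·1/4 = 1/8.
Similarly for Rh via the mother's Rh distribution: P(Rh-) = 1/4.
Independent loci: 1/8 × 1/4 = 1/32.

1/32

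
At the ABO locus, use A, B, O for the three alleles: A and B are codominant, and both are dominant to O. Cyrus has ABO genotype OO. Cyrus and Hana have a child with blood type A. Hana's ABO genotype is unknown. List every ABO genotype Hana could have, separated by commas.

AA, AB, AO

For each candidate genotype of Hana, check whether crossing it with OO can produce every observed child phenotype.
  AA → possible child types {A} ✓
  AB → possible child types {A, B} ✓
  AO → possible child types {O, A} ✓
  BB → possible child types {B} ✗
  BO → possible child types {O, B} ✗
  OO → possible child types {O} ✗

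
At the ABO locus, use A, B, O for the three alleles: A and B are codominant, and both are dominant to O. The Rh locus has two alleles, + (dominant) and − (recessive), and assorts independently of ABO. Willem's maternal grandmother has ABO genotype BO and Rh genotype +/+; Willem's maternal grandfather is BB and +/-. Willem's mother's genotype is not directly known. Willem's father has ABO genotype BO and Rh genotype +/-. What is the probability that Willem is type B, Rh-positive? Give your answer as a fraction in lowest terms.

Willem's mother's ABO genotype from BO × BB: 1/2 BB, 1/2 BO.
Crossing each possibility with the father BO and summing P(type B): 1/2·1 + 1/2·3/4 = 7/8.
Similarly for Rh via the mother's Rh distribution: P(Rh+) = 7/8.
Independent loci: 7/8 × 7/8 = 49/64.

49/64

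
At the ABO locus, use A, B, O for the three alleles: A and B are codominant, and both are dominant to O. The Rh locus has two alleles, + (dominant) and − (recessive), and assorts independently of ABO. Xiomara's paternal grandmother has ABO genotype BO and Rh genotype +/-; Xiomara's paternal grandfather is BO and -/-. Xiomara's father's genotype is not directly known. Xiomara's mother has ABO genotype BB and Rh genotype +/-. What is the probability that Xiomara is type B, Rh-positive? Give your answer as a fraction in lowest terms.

Xiomara's father's ABO genotype from BO × BO: 1/4 BB, 1/2 BO, 1/4 OO.
Crossing each possibility with the mother BB and summing P(type B): 1/4·1 + 1/2·1 + 1/4·1 = 1.
Similarly for Rh via the father's Rh distribution: P(Rh+) = 5/8.
Independent loci: 1 × 5/8 = 5/8.

5/8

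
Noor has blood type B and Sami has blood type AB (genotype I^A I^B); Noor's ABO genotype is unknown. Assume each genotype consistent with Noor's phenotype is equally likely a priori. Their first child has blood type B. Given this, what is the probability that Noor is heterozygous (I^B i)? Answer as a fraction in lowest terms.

Possible genotypes: Noor ∈ {I^B I^B, I^B i}; Sami ∈ {I^A I^B}.
Weight each parental genotype pair by prior × P(type-B child):
  I^B I^B × I^A I^B: posterior weight 1/2.
  I^B i × I^A I^B: posterior weight 1/2.
Sum the posterior weight over pairs where Noor is I^B i: 1/2.

1/2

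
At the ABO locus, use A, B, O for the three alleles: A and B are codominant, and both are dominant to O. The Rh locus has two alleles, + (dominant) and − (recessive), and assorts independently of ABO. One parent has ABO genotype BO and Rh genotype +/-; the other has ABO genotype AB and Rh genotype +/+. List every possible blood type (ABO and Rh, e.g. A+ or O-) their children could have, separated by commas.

A+, B+, AB+

Gametes from BO × AB give offspring ABO genotypes AB, AO, BB, BO, i.e. phenotypes A, B, AB.
Rh cross +/- × +/+ → phenotypes Rh+.
Combining independently: A+, B+, AB+.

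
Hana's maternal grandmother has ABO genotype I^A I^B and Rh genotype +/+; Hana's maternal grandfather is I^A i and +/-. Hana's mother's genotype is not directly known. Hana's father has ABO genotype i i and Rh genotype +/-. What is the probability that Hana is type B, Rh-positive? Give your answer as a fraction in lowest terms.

7/32

Hana's mother's ABO genotype from I^A I^B × I^A i: 1/4 I^A I^A, 1/4 I^A I^B, 1/4 I^A i, 1/4 I^B i.
Crossing each possibility with the father i i and summing P(type B): 1/4·0 + 1/4·1/2 + 1/4·0 + 1/4·1/2 = 1/4.
Similarly for Rh via the mother's Rh distribution: P(Rh+) = 7/8.
Independent loci: 1/4 × 7/8 = 7/32.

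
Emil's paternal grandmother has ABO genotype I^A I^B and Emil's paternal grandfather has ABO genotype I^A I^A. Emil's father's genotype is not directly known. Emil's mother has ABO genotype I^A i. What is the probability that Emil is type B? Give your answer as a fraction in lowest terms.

1/8

Emil's father's ABO genotype from I^A I^B × I^A I^A: 1/2 I^A I^A, 1/2 I^A I^B.
Crossing each possibility with the mother I^A i and summing P(type B): 1/2·0 + 1/2·1/4 = 1/8.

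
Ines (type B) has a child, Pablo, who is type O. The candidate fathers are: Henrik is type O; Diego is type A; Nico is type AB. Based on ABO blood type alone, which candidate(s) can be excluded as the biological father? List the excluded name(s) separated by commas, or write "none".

A candidate is excluded only if no genotype consistent with his phenotype could produce a type O child with a type B mother.
Nico (type AB): no genotype consistent with that phenotype can produce a type-O child with a type-B mother.

Nico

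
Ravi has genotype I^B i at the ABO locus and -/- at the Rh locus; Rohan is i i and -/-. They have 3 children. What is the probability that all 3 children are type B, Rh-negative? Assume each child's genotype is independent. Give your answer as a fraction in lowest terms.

ABO cross I^B i × i i → 1/2 O, 1/2 B.
Rh cross -/- × -/- → 1 Rh-; so P(type B, Rh-negative) = 1/2 × 1 = 1/2 per child.
All 3 independent: (1/2)^3 = 1/8.

1/8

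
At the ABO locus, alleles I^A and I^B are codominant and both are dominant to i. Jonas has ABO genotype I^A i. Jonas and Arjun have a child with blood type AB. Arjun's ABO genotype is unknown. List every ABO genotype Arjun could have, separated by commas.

I^A I^B, I^B I^B, I^B i

For each candidate genotype of Arjun, check whether crossing it with I^A i can produce every observed child phenotype.
  I^A I^A → possible child types {A} ✗
  I^A I^B → possible child types {A, B, AB} ✓
  I^A i → possible child types {O, A} ✗
  I^B I^B → possible child types {B, AB} ✓
  I^B i → possible child types {O, A, B, AB} ✓
  i i → possible child types {O, A} ✗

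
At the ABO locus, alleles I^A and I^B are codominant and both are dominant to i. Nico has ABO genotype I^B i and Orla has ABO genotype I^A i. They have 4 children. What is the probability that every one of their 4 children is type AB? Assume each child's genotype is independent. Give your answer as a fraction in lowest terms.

1/256

ABO cross I^B i × I^A i → 1/4 O, 1/4 A, 1/4 B, 1/4 AB.
So P(type AB) = 1/4 per child.
All 4 independent: (1/4)^4 = 1/256.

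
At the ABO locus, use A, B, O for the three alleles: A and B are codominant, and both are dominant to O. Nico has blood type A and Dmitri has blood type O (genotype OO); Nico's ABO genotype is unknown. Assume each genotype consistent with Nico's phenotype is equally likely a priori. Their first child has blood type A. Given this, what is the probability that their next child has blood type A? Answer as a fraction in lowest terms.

Possible genotypes: Nico ∈ {AA, AO}; Dmitri ∈ {OO}.
Weight each parental genotype pair by prior × P(type-A child):
  AA × OO: posterior weight 2/3; P(next child type A) = 1.
  AO × OO: posterior weight 1/3; P(next child type A) = 1/2.
Weighted sum = 5/6.

5/6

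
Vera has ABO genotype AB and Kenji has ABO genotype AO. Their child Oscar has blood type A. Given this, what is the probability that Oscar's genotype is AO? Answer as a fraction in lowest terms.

Cross AB × AO → 1/4 AA, 1/4 AB, 1/4 AO, 1/4 BO.
Type-A genotypes among offspring: AA (1/4), AO (1/4); total 1/2.
P(AO | type A) = (1/4) / (1/2) = 1/2.

1/2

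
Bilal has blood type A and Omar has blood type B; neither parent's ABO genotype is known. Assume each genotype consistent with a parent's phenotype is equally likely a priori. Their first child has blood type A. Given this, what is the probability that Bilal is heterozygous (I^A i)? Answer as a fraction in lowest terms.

1/3

Possible genotypes: Bilal ∈ {I^A I^A, I^A i}; Omar ∈ {I^B I^B, I^B i}.
Weight each parental genotype pair by prior × P(type-A child):
  I^A I^A × I^B i: posterior weight 2/3.
  I^A i × I^B i: posterior weight 1/3.
Sum the posterior weight over pairs where Bilal is I^A i: 1/3.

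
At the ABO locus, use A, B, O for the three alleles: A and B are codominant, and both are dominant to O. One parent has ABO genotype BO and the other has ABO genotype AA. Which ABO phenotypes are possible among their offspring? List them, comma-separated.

A, AB

Gametes from BO × AA give offspring ABO genotypes AB, AO, i.e. phenotypes A, AB.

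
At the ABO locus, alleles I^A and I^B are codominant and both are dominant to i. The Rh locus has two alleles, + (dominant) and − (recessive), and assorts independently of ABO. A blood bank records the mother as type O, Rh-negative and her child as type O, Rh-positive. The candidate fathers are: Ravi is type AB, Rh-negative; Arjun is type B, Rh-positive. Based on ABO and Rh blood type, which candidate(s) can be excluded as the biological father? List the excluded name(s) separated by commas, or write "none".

Ravi

A candidate is excluded only if no genotype consistent with his phenotype could produce a type O, Rh-positive child with a type O, Rh-negative mother.
Ravi (type AB, Rh-): no genotype consistent with that phenotype can produce a type-O Rh+ child with a type-O mother.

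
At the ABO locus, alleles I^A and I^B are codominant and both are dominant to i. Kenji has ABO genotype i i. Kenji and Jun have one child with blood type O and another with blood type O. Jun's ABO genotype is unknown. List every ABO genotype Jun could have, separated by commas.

I^A i, I^B i, i i

For each candidate genotype of Jun, check whether crossing it with i i can produce every observed child phenotype.
  I^A I^A → possible child types {A} ✗
  I^A I^B → possible child types {A, B} ✗
  I^A i → possible child types {O, A} ✓
  I^B I^B → possible child types {B} ✗
  I^B i → possible child types {O, B} ✓
  i i → possible child types {O} ✓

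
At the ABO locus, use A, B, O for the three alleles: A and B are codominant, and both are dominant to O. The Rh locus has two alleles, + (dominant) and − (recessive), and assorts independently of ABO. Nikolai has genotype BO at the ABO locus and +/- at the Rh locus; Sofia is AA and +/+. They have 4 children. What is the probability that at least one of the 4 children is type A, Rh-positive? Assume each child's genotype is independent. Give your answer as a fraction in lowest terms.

ABO cross BO × AA → 1/2 A, 1/2 AB.
Rh cross +/- × +/+ → 1 Rh+; so P(type A, Rh-positive) = 1/2 × 1 = 1/2 per child.
P(none) = (1/2)^4 = 1/16; P(at least one) = 1 − 1/16 = 15/16.

15/16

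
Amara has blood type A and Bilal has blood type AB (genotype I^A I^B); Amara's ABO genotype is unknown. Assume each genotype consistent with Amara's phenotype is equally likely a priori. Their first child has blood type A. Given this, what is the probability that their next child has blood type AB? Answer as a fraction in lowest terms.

Possible genotypes: Amara ∈ {I^A I^A, I^A i}; Bilal ∈ {I^A I^B}.
Weight each parental genotype pair by prior × P(type-A child):
  I^A I^A × I^A I^B: posterior weight 1/2; P(next child type AB) = 1/2.
  I^A i × I^A I^B: posterior weight 1/2; P(next child type AB) = 1/4.
Weighted sum = 3/8.

3/8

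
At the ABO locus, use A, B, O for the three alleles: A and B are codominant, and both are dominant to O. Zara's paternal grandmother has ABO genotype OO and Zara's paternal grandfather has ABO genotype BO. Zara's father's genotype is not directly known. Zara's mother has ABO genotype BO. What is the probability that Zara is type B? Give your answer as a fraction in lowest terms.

5/8

Zara's father's ABO genotype from OO × BO: 1/2 BO, 1/2 OO.
Crossing each possibility with the mother BO and summing P(type B): 1/2·3/4 + 1/2·1/2 = 5/8.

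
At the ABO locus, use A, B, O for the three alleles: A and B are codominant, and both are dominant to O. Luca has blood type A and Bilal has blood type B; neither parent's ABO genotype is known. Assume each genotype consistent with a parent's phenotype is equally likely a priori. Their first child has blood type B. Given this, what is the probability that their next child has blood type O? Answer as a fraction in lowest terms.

1/12

Possible genotypes: Luca ∈ {AA, AO}; Bilal ∈ {BB, BO}.
Weight each parental genotype pair by prior × P(type-B child):
  AO × BB: posterior weight 2/3; P(next child type O) = 0.
  AO × BO: posterior weight 1/3; P(next child type O) = 1/4.
Weighted sum = 1/12.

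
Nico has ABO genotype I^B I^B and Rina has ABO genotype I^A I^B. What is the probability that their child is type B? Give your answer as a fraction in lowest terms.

1/2

ABO cross I^B I^B × I^A I^B → offspring phenotypes: 1/2 B, 1/2 AB.
So P(type B) = 1/2.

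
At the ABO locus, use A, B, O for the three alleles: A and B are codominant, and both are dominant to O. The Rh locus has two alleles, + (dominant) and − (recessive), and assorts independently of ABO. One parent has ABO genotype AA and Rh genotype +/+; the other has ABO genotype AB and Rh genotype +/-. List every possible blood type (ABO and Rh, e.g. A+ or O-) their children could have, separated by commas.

A+, AB+

Gametes from AA × AB give offspring ABO genotypes AA, AB, i.e. phenotypes A, AB.
Rh cross +/+ × +/- → phenotypes Rh+.
Combining independently: A+, AB+.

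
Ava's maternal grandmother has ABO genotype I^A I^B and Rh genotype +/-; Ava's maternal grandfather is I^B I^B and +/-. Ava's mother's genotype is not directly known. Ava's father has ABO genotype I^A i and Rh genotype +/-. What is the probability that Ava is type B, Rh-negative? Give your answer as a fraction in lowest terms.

3/32

Ava's mother's ABO genotype from I^A I^B × I^B I^B: 1/2 I^A I^B, 1/2 I^B I^B.
Crossing each possibility with the father I^A i and summing P(type B): 1/2·1/4 + 1/2·1/2 = 3/8.
Similarly for Rh via the mother's Rh distribution: P(Rh-) = 1/4.
Independent loci: 3/8 × 1/4 = 3/32.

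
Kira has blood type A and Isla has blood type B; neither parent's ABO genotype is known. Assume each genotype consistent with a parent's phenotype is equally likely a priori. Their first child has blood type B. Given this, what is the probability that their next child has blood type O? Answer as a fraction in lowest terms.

Possible genotypes: Kira ∈ {AA, AO}; Isla ∈ {BB, BO}.
Weight each parental genotype pair by prior × P(type-B child):
  AO × BB: posterior weight 2/3; P(next child type O) = 0.
  AO × BO: posterior weight 1/3; P(next child type O) = 1/4.
Weighted sum = 1/12.

1/12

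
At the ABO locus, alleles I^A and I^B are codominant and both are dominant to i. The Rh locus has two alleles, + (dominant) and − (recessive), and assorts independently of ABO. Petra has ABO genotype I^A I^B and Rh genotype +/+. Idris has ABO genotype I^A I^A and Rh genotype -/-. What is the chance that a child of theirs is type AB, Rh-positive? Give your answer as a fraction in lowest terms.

1/2

ABO cross I^A I^B × I^A I^A → offspring phenotypes: 1/2 A, 1/2 AB.
Rh cross +/+ × -/- → 1 Rh+.
Independent loci: P(type AB, Rh-positive) = 1/2 × 1 = 1/2.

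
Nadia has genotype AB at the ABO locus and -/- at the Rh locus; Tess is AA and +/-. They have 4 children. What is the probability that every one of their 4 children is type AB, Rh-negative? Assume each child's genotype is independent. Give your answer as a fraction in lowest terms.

ABO cross AB × AA → 1/2 A, 1/2 AB.
Rh cross -/- × +/- → 1/2 Rh+, 1/2 Rh-; so P(type AB, Rh-negative) = 1/2 × 1/2 = 1/4 per child.
All 4 independent: (1/4)^4 = 1/256.

1/256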